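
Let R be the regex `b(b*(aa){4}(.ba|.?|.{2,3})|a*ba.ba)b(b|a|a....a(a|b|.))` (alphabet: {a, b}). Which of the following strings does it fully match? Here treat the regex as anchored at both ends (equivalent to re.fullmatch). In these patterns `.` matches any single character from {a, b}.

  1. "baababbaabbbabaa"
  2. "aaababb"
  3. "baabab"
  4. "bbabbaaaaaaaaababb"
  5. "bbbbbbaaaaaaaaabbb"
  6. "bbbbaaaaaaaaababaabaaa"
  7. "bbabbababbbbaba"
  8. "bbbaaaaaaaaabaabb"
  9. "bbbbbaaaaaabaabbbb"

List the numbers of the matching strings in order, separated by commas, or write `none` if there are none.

1 → no match
2 → no match — must start with "b"
3 → no match
4 → no match
5 → match
6 → no match
7 → no match
8 → no match
9 → no match

5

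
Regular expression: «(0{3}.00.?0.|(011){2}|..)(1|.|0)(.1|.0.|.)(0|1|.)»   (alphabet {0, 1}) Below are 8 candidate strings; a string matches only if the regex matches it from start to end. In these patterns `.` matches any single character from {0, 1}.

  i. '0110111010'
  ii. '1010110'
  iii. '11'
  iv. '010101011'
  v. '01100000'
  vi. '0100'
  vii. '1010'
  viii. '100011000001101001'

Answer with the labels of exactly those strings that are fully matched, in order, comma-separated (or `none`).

i → match
ii → no match
iii → no match
iv → no match
v → no match
vi → no match
vii → no match
viii → no match

i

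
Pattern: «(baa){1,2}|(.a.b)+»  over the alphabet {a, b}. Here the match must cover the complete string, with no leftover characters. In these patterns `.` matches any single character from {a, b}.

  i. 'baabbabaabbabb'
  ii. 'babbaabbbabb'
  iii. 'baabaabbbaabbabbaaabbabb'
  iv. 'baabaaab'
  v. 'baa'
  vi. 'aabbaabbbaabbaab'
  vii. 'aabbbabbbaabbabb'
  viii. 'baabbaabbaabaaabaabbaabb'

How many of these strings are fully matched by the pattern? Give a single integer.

i → no match
ii → match
iii → match
iv → match
v → match
vi → match
vii → match
viii → match
Total matched: 7

7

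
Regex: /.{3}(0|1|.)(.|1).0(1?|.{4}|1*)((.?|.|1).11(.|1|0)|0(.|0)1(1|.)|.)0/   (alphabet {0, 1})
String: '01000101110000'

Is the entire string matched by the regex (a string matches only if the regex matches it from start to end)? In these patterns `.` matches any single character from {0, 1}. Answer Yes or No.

No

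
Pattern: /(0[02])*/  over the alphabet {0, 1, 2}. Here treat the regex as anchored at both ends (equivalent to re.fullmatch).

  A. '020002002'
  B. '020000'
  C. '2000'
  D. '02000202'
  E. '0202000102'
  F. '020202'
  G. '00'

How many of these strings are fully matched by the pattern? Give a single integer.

4

A → no match
B → match
C → no match
D → match
E → no match
F → match
G → match
Total matched: 4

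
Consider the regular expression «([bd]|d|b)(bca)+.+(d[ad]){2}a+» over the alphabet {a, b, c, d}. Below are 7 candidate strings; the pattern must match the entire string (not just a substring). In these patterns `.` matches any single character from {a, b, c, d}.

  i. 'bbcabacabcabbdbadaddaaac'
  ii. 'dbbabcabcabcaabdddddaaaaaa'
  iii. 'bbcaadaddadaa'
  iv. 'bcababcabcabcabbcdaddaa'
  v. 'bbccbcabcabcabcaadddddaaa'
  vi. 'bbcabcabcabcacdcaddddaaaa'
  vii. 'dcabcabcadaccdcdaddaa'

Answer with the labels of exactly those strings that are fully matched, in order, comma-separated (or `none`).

i → no match — must end with 'a'
ii → no match
iii → match
iv → no match
v → no match
vi → match
vii → no match

iii, vi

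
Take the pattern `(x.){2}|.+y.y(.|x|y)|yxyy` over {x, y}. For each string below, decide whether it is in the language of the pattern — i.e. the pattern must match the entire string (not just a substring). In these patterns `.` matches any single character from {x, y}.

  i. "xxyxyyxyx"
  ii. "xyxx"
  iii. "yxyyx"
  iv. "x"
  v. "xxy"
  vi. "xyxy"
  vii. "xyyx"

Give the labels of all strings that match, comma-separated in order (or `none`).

i → match
ii → match
iii → no match
iv → no match
v → no match
vi → match
vii → no match

i, ii, vi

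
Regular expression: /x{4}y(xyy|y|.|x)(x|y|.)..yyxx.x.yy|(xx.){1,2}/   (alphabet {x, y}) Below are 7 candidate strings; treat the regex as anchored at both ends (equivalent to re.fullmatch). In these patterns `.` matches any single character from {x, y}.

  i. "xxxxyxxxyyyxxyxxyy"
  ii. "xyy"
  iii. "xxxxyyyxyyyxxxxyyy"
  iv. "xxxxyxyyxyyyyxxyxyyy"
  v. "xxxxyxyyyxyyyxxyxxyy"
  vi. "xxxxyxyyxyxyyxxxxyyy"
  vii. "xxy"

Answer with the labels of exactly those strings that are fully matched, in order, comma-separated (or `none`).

i, iii, iv, v, vi, vii

i → match
ii → no match
iii → match
iv → match
v → match
vi → match
vii → match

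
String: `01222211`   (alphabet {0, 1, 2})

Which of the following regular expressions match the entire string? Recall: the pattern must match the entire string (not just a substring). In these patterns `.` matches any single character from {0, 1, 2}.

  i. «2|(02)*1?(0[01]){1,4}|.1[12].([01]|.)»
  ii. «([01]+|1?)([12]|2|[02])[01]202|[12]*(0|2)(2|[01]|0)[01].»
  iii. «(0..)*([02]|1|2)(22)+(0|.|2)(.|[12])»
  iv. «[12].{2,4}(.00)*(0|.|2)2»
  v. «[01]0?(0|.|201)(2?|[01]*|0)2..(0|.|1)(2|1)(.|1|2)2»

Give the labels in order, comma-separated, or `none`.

iii

i → no match
ii → no match
iii → match
iv → no match — must end with `2`
v → no match — must end with `2`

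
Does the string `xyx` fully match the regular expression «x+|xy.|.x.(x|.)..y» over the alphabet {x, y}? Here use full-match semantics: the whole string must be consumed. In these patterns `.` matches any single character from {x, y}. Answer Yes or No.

Yes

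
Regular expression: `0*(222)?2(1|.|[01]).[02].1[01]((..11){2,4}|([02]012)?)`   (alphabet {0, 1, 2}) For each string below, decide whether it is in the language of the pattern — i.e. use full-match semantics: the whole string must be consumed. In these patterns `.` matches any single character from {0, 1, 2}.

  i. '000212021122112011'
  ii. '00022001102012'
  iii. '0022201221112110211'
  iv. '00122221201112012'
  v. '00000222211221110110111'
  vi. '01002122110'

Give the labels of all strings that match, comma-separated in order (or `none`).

i, ii, v

i → match
ii → match
iii → no match
iv → no match
v → match
vi. '01002122110' → no match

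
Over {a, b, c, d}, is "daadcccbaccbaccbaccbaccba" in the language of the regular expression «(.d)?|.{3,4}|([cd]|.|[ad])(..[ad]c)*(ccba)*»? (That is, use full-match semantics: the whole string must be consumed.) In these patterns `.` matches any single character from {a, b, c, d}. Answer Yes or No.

Yes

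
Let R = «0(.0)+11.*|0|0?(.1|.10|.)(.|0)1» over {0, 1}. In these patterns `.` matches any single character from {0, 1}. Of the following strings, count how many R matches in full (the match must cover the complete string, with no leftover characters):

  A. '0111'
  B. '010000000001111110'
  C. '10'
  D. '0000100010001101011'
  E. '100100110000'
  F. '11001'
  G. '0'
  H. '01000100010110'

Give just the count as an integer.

5

A → match
B → match
C → no match
D → no match
E → no match
F → match
G → match
H → match
Total matched: 5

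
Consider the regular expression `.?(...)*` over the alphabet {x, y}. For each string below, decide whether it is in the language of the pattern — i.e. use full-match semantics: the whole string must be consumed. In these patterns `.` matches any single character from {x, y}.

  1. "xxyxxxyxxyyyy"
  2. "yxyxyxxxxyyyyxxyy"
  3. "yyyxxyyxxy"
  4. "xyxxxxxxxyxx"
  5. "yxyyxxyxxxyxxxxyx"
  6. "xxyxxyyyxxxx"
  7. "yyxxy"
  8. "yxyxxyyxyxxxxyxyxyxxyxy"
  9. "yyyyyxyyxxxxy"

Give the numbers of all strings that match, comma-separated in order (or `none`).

1, 3, 4, 6, 9

1 → match
2 → no match
3 → match
4 → match
5 → no match
6 → match
7 → no match
8 → no match
9 → match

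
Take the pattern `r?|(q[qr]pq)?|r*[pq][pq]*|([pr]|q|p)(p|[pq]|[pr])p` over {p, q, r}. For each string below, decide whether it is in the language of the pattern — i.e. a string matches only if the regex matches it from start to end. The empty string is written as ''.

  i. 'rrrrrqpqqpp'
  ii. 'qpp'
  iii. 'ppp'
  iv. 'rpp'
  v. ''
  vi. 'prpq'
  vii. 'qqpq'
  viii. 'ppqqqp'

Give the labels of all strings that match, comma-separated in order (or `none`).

i, ii, iii, iv, v, vii, viii

i → match
ii → match
iii → match
iv → match
v → match
vi → no match
vii → match
viii → match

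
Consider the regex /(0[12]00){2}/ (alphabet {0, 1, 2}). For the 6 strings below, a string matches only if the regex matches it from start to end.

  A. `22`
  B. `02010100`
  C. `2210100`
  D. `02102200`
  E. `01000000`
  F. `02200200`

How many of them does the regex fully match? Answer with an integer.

0

A. `22` → no match — must start with `0`
B. `02010100` → no match
C. `2210100` → no match — must start with `0`
D. `02102200` → no match
E. `01000000` → no match
F. `02200200` → no match
Total matched: 0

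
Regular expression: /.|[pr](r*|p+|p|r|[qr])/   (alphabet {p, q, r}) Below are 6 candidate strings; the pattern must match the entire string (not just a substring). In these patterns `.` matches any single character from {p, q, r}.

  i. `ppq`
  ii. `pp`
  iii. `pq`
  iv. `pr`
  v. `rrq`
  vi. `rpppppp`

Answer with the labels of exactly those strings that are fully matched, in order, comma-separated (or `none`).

ii, iii, iv, vi

i. `ppq` → no match
ii. `pp` → match
iii. `pq` → match
iv. `pr` → match
v. `rrq` → no match
vi. `rpppppp` → match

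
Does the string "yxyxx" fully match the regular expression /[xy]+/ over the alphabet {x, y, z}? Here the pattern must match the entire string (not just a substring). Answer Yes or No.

Yes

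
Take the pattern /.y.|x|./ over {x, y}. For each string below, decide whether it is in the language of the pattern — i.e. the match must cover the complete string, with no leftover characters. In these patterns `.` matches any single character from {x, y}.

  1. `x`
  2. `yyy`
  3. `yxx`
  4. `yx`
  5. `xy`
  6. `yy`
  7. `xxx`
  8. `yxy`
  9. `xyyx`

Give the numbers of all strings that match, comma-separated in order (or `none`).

1 → match
2 → match
3 → no match
4 → no match
5 → no match
6 → no match
7 → no match
8 → no match
9 → no match

1, 2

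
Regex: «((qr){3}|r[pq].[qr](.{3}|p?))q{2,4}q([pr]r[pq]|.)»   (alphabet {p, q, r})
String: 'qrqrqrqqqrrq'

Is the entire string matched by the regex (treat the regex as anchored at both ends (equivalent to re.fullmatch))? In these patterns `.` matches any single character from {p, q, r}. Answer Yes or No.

Yes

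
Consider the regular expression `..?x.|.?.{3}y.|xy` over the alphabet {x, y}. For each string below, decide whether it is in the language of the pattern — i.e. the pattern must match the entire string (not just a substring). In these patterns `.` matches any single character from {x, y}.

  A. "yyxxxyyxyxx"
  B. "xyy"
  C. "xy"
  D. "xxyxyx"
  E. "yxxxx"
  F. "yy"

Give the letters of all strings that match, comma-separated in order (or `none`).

A → no match
B → no match
C → match
D → match
E → no match
F → no match

C, D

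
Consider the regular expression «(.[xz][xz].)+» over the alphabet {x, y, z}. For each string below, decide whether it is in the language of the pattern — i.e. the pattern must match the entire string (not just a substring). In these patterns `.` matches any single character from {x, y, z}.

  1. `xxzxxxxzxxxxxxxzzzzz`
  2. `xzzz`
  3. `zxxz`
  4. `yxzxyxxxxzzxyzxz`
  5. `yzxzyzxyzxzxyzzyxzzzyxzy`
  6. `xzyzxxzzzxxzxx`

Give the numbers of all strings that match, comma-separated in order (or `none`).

1 → match
2. `xzzz` → match
3. `zxxz` → match
4 → match
5 → match
6 → no match

1, 2, 3, 4, 5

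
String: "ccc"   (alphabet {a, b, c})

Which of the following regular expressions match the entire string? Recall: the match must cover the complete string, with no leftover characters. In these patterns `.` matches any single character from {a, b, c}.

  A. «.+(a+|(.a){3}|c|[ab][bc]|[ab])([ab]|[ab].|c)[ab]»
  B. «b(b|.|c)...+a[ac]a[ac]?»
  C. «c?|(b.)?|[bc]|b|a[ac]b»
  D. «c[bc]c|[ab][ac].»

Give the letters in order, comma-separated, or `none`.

D

A → no match
B → no match — must start with "b"
C → no match
D → match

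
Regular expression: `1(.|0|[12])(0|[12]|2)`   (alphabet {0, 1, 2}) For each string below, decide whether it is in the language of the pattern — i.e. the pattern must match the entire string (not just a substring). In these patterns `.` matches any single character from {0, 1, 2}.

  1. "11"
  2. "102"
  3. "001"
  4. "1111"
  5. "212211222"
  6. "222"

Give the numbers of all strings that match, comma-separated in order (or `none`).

1 → no match
2 → match
3 → no match — must start with "1"
4 → no match
5 → no match — must start with "1"
6 → no match — must start with "1"

2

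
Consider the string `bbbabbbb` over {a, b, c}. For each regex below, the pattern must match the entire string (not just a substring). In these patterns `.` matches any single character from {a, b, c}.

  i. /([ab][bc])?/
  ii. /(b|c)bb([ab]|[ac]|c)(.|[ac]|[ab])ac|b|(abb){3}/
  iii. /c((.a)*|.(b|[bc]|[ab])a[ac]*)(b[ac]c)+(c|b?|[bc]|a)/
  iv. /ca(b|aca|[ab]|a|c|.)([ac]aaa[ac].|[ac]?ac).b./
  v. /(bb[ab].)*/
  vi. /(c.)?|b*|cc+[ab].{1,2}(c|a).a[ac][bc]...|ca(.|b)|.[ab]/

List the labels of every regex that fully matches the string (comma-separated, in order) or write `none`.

v

i → no match
ii → no match
iii → no match — must start with `c`
iv → no match — must start with `ca`
v → match
vi → no match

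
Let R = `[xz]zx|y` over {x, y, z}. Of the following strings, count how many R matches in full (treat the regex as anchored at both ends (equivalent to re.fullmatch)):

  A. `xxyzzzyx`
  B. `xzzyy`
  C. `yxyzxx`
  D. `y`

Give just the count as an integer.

A. `xxyzzzyx` → no match
B. `xzzyy` → no match
C. `yxyzxx` → no match
D. `y` → match
Total matched: 1

1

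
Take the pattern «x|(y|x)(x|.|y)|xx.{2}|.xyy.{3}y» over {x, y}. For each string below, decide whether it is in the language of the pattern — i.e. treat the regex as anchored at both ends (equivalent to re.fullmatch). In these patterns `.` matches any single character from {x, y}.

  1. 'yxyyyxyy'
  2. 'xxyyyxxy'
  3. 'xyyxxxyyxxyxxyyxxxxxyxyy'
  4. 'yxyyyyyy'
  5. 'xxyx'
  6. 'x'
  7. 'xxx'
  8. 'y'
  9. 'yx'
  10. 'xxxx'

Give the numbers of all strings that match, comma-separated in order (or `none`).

1, 2, 4, 5, 6, 9, 10

1 → match
2 → match
3 → no match
4 → match
5 → match
6 → match
7 → no match
8 → no match
9 → match
10 → match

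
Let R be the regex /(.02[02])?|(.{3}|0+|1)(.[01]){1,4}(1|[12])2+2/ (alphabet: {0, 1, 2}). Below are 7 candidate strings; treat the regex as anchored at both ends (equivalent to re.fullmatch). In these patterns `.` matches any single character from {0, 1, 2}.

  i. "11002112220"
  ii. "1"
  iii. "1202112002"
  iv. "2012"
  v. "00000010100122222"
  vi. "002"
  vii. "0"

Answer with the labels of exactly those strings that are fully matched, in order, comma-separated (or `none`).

i. "11002112220" → no match
ii. "1" → no match
iii. "1202112002" → no match
iv. "2012" → no match
v → match
vi. "002" → no match
vii. "0" → no match

v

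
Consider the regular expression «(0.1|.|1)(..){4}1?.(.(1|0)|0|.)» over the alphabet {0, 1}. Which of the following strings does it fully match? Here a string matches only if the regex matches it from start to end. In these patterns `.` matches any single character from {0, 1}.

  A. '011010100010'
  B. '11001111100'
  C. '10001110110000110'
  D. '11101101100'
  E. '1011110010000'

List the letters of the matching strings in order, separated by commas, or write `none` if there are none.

A → match
B → match
C → no match
D → match
E → no match

A, B, D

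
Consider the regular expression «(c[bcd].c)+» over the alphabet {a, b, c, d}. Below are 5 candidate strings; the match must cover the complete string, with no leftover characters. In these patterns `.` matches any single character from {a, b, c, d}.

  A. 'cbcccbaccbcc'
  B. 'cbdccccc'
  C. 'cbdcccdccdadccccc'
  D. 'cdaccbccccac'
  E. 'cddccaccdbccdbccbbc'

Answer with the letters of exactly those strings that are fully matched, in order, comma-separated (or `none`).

A → match
B → match
C → no match
D → match
E → no match

A, B, D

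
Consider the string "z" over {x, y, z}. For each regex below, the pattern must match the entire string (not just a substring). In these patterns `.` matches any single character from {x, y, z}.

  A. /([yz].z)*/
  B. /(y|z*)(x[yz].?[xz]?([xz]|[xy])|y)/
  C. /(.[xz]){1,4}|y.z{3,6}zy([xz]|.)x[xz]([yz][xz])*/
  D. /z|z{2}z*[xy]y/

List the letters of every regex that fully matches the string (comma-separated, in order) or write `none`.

A → no match
B → no match
C → no match
D → match

D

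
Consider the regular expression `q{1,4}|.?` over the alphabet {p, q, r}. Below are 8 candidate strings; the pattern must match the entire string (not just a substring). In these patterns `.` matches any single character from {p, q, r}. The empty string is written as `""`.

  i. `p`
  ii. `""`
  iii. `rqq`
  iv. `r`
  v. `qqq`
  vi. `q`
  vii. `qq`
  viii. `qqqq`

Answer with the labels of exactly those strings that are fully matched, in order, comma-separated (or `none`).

i. `p` → match
ii. `""` → match
iii. `rqq` → no match
iv. `r` → match
v. `qqq` → match
vi. `q` → match
vii. `qq` → match
viii. `qqqq` → match

i, ii, iv, v, vi, vii, viii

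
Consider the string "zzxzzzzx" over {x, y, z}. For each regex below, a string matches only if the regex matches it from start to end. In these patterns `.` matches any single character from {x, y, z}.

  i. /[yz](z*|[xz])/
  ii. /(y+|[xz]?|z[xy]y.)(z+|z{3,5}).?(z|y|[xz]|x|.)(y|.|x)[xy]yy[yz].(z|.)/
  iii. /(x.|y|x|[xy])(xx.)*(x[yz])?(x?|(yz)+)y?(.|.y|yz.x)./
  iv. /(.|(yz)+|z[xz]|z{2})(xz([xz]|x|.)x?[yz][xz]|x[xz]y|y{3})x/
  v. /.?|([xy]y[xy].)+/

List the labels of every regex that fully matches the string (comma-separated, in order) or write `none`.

i → no match
ii → no match
iii → no match
iv → match
v → no match

iv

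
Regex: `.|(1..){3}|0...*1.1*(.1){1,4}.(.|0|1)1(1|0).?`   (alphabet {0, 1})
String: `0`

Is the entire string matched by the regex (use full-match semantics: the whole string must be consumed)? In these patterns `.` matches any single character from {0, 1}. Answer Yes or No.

Yes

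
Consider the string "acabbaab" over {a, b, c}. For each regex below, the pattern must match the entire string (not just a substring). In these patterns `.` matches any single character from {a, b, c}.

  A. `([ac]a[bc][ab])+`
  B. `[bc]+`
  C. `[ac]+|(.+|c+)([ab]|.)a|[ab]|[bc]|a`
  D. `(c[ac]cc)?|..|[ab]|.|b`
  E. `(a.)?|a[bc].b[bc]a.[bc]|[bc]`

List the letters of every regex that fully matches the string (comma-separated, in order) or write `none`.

E

A → no match
B → no match
C → no match
D → no match
E → match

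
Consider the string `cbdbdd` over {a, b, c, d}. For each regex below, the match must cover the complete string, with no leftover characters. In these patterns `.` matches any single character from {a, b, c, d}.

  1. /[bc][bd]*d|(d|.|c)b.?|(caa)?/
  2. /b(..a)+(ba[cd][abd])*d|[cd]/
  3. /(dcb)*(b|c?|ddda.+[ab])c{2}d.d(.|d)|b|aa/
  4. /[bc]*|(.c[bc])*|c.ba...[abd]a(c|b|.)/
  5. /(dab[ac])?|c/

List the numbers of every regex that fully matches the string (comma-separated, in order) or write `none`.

1

1 → match
2 → no match
3 → no match
4 → no match
5 → no match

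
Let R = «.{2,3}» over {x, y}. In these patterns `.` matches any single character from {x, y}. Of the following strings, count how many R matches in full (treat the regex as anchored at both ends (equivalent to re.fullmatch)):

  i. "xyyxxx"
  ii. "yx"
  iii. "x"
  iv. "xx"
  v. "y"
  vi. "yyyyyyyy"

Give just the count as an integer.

2

i → no match
ii → match
iii → no match
iv → match
v → no match
vi → no match
Total matched: 2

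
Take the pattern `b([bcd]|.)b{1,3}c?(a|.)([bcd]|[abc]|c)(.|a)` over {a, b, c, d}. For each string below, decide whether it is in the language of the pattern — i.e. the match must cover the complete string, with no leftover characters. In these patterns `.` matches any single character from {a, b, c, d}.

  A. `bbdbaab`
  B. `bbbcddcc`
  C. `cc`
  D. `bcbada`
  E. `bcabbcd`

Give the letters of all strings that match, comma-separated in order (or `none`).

D

A → no match
B → no match
C → no match — must start with `b`
D → match
E → no match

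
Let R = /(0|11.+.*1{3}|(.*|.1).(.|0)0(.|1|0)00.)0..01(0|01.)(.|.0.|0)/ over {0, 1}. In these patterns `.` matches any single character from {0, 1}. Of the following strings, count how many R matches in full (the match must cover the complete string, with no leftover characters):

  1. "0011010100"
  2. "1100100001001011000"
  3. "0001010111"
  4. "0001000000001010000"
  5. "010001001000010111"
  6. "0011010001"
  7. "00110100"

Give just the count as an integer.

7

1 → match
2 → match
3 → match
4 → match
5 → match
6 → match
7 → match
Total matched: 7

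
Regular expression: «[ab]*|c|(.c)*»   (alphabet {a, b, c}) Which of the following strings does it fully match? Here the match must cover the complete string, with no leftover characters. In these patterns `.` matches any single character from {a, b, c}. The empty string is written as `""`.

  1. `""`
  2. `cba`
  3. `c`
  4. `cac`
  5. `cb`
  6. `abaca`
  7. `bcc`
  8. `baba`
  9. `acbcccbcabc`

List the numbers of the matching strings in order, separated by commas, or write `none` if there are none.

1, 3, 8

1 → match
2 → no match
3 → match
4 → no match
5 → no match
6 → no match
7 → no match
8 → match
9 → no match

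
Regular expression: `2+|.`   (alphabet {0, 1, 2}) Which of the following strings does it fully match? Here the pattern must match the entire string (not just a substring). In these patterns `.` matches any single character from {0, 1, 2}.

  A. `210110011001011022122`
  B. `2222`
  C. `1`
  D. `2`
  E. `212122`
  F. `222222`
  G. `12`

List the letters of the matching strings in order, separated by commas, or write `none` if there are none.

A → no match
B → match
C → match
D → match
E → no match
F → match
G → no match

B, C, D, F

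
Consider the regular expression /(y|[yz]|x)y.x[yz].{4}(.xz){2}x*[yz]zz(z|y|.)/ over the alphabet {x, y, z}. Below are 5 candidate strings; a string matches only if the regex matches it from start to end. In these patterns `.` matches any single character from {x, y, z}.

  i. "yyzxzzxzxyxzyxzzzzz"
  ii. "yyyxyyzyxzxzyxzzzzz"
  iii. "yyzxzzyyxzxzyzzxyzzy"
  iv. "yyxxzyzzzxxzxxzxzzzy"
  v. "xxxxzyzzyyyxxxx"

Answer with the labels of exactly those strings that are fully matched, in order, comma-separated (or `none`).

i, ii, iv

i → match
ii → match
iii → no match
iv → match
v → no match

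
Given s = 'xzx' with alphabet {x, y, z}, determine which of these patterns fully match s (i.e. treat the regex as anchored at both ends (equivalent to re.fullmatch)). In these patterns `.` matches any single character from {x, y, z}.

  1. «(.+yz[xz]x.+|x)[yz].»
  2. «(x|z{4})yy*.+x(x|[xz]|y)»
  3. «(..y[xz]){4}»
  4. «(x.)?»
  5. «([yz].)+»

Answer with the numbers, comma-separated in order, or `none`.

1 → match
2 → no match
3 → no match
4 → no match
5 → no match

1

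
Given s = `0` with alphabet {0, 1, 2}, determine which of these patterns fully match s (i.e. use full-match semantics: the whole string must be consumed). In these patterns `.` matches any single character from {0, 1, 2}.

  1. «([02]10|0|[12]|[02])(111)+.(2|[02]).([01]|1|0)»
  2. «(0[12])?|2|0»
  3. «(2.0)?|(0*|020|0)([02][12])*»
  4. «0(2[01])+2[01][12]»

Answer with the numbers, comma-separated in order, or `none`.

2, 3

1 → no match
2 → match
3 → match
4 → no match — must start with `02`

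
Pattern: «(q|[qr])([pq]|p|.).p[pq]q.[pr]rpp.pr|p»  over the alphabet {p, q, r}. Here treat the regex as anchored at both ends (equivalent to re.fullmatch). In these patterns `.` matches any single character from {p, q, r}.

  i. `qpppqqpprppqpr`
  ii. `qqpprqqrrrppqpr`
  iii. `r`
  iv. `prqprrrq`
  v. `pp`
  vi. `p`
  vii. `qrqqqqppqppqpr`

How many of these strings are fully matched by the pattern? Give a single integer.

i → match
ii → no match
iii. `r` → no match
iv. `prqprrrq` → no match
v. `pp` → no match
vi. `p` → match
vii → no match
Total matched: 2

2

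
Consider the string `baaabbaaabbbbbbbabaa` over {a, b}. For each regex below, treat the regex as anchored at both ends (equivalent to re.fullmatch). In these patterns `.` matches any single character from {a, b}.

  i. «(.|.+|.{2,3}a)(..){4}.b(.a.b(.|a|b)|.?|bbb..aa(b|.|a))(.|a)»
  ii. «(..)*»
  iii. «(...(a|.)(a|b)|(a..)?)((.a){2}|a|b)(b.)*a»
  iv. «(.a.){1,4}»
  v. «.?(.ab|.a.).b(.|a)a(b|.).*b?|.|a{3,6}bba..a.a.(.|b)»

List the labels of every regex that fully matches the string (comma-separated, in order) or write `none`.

i, ii, iii, v

i → match
ii → match
iii → match
iv → no match
v → match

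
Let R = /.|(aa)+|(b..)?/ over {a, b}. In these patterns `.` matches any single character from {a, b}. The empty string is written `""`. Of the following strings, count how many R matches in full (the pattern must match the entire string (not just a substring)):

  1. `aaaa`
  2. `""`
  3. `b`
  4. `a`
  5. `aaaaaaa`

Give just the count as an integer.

4

1. `aaaa` → match
2. `""` → match
3. `b` → match
4. `a` → match
5. `aaaaaaa` → no match
Total matched: 4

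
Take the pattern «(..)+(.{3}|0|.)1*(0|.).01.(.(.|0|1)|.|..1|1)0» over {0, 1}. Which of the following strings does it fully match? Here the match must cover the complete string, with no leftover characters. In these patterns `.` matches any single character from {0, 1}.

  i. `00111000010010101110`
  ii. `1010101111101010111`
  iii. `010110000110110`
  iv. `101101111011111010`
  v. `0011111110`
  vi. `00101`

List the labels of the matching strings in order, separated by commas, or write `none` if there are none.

i → match
ii → no match — must end with `0`
iii → no match
iv → no match
v → no match
vi → no match — must end with `0`

i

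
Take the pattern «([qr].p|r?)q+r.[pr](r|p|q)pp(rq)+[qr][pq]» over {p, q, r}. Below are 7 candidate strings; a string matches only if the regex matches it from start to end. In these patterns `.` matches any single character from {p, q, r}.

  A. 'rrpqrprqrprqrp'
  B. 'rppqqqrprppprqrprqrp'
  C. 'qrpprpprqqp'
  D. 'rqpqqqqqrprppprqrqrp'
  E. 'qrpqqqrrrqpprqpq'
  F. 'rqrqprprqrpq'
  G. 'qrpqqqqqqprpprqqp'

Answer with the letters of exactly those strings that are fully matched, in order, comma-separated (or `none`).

C, D

A → no match
B → no match
C → match
D → match
E → no match
F → no match
G → no match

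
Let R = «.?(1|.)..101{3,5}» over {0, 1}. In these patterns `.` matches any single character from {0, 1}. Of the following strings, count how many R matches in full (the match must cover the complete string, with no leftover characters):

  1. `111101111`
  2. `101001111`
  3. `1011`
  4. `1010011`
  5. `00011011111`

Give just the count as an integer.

2

1 → match
2 → no match
3 → no match
4 → no match
5 → match
Total matched: 2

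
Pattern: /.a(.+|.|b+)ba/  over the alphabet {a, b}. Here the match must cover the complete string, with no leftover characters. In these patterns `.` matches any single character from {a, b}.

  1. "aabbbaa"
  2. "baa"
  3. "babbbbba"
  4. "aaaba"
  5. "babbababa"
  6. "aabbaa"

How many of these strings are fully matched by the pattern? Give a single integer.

1 → no match — must end with "ba"
2 → no match — must end with "ba"
3 → match
4 → match
5 → match
6 → no match — must end with "ba"
Total matched: 3

3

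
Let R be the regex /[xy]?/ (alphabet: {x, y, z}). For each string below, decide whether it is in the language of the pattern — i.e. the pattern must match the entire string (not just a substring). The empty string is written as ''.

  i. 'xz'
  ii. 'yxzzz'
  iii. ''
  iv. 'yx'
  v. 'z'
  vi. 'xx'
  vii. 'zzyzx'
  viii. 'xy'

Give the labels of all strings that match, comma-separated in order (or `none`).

iii

i → no match
ii → no match
iii → match
iv → no match
v → no match
vi → no match
vii → no match
viii → no match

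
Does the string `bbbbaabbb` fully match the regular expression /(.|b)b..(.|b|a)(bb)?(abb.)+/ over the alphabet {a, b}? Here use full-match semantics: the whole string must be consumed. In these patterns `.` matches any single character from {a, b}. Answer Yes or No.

Yes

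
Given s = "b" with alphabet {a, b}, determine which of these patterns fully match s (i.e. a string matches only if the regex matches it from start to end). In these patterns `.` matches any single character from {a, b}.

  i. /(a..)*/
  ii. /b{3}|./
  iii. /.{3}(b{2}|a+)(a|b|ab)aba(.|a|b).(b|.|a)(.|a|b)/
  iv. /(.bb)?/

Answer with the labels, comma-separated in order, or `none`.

ii

i → no match
ii → match
iii → no match
iv → no match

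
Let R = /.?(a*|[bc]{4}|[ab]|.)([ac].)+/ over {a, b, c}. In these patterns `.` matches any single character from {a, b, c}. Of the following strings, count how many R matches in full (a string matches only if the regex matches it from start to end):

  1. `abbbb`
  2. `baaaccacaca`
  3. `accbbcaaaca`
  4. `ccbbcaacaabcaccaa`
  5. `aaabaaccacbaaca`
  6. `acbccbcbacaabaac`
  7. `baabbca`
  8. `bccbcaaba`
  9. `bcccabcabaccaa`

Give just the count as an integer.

3

1 → no match
2 → match
3 → match
4 → match
5 → no match
6 → no match
7 → no match
8 → no match
9 → no match
Total matched: 3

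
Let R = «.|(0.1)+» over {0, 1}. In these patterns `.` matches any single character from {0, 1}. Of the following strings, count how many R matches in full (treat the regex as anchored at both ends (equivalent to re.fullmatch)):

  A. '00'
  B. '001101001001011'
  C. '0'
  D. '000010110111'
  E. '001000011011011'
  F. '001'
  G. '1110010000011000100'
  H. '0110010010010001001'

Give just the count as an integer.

2

A. '00' → no match
B → no match
C. '0' → match
D. '000010110111' → no match
E → no match
F. '001' → match
G → no match
H → no match
Total matched: 2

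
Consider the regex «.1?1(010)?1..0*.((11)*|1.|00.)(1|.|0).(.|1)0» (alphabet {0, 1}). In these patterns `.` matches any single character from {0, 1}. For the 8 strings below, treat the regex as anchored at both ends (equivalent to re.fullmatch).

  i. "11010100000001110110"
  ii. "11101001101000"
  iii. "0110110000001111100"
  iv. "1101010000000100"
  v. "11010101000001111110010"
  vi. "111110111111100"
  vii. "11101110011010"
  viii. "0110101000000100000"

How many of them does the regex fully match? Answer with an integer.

6

i → match
ii → match
iii → no match
iv → match
v → match
vi → match
vii → no match
viii → match
Total matched: 6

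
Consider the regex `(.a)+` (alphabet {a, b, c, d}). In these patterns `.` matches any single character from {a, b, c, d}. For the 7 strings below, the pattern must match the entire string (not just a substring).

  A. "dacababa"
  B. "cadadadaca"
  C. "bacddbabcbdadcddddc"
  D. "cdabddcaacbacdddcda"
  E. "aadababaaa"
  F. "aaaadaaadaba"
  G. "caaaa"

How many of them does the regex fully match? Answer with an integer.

4

A → match
B → match
C → no match — must end with "a"
D → no match
E → match
F → match
G → no match
Total matched: 4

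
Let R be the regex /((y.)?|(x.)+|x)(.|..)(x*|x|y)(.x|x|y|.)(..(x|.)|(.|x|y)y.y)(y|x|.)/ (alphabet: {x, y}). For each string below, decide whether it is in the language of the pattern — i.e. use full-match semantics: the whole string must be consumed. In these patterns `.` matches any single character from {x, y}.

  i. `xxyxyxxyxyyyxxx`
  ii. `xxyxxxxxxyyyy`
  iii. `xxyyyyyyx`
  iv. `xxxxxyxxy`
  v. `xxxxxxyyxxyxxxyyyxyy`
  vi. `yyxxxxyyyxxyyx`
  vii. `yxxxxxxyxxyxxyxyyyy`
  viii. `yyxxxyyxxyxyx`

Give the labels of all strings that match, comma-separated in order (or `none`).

ii, iii, iv

i → no match
ii → match
iii → match
iv → match
v → no match
vi → no match
vii → no match
viii → no match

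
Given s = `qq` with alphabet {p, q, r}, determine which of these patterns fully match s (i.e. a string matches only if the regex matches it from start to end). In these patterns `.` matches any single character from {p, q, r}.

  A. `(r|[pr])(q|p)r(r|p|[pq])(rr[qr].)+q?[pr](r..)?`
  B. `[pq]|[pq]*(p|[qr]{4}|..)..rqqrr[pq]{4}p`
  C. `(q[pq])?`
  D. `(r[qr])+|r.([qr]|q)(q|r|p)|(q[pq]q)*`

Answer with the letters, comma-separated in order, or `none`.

A → no match
B → no match
C → match
D → no match

C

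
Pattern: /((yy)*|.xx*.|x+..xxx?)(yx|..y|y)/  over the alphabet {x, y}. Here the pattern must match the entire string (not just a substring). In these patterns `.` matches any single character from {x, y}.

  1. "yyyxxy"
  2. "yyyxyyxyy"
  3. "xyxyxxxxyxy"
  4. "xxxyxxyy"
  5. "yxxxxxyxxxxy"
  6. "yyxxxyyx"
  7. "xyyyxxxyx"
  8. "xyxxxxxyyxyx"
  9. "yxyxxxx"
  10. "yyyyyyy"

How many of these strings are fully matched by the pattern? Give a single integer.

1

1 → no match
2 → no match
3 → no match
4 → no match
5 → no match
6 → no match
7 → no match
8 → no match
9 → no match
10 → match
Total matched: 1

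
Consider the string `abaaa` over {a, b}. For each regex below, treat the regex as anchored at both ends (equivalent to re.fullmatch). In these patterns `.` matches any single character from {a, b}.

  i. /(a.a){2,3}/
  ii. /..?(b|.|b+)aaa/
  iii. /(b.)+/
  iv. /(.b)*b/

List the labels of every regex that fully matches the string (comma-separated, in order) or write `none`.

ii

i → no match
ii → match
iii → no match — must start with `b`
iv → no match — must end with `b`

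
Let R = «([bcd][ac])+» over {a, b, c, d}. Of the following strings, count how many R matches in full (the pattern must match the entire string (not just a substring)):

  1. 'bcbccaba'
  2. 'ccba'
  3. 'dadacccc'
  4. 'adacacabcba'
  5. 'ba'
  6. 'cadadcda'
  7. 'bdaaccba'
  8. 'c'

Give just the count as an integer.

5

1 → match
2 → match
3 → match
4 → no match
5 → match
6 → match
7 → no match
8 → no match
Total matched: 5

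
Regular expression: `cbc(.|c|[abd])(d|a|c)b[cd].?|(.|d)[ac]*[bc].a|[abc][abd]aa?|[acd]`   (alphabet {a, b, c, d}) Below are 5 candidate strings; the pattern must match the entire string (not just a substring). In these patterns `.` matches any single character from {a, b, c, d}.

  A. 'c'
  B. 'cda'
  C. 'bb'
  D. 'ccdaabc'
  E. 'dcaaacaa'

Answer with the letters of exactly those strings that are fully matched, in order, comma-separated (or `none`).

A → match
B → match
C → no match
D → no match
E → match

A, B, E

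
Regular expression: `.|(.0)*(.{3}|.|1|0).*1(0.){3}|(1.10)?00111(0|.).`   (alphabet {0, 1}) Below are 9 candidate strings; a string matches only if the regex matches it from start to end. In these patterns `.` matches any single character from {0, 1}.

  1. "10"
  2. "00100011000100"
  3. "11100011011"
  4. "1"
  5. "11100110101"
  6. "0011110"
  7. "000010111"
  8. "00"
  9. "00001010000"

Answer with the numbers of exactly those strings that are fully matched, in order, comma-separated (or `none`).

1 → no match
2 → match
3 → no match
4 → match
5 → no match
6 → match
7 → no match
8 → no match
9 → match

2, 4, 6, 9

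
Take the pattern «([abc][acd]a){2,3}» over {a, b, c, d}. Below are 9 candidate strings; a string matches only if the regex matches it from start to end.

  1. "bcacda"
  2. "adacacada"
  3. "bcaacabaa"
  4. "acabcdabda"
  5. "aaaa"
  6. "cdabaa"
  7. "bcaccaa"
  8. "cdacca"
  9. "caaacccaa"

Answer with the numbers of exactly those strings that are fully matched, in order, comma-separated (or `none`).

1. "bcacda" → match
2. "adacacada" → no match
3. "bcaacabaa" → match
4. "acabcdabda" → no match
5. "aaaa" → no match
6. "cdabaa" → match
7. "bcaccaa" → no match
8. "cdacca" → match
9. "caaacccaa" → no match

1, 3, 6, 8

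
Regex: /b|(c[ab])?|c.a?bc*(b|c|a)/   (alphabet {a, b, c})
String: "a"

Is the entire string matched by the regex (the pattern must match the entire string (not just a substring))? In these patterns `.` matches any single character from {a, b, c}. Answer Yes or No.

No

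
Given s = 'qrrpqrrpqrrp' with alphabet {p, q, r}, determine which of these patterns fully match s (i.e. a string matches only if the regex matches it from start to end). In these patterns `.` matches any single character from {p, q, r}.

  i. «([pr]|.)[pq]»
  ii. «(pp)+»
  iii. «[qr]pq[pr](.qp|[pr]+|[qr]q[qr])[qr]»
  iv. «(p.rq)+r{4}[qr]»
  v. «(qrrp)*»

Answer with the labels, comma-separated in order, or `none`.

i → no match
ii → no match — must start with 'pp'
iii → no match
iv → no match — must start with 'p'
v → match

v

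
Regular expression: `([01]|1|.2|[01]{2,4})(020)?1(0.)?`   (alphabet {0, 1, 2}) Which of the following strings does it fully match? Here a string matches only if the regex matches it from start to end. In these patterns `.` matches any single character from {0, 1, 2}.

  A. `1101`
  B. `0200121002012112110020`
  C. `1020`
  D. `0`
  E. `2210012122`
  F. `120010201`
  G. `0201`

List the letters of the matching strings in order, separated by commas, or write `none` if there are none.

A

A. `1101` → match
B → no match
C. `1020` → no match
D. `0` → no match
E. `2210012122` → no match
F. `120010201` → no match
G. `0201` → no match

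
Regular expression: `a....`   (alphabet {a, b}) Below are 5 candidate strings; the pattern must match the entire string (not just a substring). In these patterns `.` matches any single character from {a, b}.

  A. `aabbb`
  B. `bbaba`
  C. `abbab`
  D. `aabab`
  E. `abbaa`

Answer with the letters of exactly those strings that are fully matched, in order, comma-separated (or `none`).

A, C, D, E

A → match
B → no match — must start with `a`
C → match
D → match
E → match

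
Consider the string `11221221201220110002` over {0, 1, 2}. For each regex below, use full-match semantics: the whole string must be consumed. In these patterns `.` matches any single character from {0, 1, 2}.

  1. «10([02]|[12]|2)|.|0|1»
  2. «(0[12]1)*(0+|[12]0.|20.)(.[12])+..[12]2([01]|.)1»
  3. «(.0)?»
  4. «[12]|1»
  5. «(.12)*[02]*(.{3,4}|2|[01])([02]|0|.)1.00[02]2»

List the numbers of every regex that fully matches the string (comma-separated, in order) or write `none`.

1 → no match
2 → no match — must end with `1`
3 → no match
4 → no match
5 → match

5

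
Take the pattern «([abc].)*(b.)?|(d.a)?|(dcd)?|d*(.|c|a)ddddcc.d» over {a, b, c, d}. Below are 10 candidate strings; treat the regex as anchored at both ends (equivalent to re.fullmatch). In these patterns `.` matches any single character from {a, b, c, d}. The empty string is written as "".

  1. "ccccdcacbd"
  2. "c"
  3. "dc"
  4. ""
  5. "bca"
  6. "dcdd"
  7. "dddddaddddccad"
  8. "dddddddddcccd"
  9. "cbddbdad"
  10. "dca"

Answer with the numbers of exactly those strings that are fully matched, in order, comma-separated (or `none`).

4, 7, 8, 10

1. "ccccdcacbd" → no match
2. "c" → no match
3. "dc" → no match
4. "" → match
5. "bca" → no match
6. "dcdd" → no match
7 → match
8 → match
9. "cbddbdad" → no match
10. "dca" → match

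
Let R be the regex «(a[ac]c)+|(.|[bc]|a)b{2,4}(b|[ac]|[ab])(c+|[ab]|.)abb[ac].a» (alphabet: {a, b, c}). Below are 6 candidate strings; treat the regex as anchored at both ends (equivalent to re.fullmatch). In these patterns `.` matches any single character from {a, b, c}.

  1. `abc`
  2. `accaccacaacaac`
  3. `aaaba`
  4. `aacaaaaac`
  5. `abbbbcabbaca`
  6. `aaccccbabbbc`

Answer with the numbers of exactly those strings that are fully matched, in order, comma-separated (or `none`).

5

1. `abc` → no match
2 → no match
3. `aaaba` → no match
4. `aacaaaaac` → no match
5. `abbbbcabbaca` → match
6. `aaccccbabbbc` → no match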